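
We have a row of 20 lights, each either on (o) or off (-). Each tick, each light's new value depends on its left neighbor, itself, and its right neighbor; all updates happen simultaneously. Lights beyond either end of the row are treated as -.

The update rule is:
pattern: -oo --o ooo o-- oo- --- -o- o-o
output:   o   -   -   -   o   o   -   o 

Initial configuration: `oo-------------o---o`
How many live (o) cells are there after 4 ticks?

4

oo-ooooooooooo---o--
oooo---------o-o---o
o--o-ooooooo--o--o--
----oo-----o-------o
count of o: 4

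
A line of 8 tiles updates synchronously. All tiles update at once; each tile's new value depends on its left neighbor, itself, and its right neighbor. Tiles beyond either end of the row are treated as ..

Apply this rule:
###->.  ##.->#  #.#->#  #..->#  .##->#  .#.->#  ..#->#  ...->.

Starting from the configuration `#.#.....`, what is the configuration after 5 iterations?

iteration 1: ####....
iteration 2: #..##...
iteration 3: ######..
iteration 4: #....##.
iteration 5: ##..####

##..####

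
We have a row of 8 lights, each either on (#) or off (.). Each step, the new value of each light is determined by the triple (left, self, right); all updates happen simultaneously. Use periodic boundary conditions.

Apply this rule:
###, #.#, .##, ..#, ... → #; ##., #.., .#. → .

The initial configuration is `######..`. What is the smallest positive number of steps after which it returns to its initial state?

8

#####..#
####..##
###..###
##..####
#..#####
..######
.######.
######..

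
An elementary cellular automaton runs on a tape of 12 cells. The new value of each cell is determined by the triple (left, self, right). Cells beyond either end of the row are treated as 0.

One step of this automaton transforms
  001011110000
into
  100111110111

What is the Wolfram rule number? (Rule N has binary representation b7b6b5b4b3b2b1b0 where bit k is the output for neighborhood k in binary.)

233

position 5: 111 → 1  (bit 7 = 1)
position 7: 110 → 1  (bit 6 = 1)
position 3: 101 → 1  (bit 5 = 1)
position 8: 100 → 0  (bit 4 = 0)
position 4: 011 → 1  (bit 3 = 1)
position 2: 010 → 0  (bit 2 = 0)
position 1: 001 → 0  (bit 1 = 0)
position 0: 000 → 1  (bit 0 = 1)
bits b7..b0 = 11101001 = 233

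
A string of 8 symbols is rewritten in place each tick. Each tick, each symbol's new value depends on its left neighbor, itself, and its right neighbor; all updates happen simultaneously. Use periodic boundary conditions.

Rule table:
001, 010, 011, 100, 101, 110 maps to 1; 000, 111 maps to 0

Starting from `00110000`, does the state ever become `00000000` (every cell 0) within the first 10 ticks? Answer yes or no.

01111000
11001100
11111111
00000000
all cells are 0 at tick 4

yes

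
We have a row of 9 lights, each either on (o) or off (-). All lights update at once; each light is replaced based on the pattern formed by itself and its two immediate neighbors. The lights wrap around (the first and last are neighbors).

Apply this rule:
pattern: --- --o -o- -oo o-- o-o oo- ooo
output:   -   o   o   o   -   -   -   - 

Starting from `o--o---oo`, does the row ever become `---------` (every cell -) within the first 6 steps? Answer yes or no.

no

step 1: --oo--oo-
step 2: -oo--oo--
step 3: oo--oo---
step 4: o--oo---o
step 5: --oo---oo
step 6: -oo---oo-
step 6 is -oo---oo-, still not uniform -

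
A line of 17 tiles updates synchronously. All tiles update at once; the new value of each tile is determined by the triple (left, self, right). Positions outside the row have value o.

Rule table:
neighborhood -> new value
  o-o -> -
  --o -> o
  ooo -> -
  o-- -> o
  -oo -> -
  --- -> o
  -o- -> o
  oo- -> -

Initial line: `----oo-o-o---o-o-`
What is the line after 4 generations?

oooo---o-ooooo-o-
----oooo-------o-
oooo----oooooooo-
----oooo---------

----oooo---------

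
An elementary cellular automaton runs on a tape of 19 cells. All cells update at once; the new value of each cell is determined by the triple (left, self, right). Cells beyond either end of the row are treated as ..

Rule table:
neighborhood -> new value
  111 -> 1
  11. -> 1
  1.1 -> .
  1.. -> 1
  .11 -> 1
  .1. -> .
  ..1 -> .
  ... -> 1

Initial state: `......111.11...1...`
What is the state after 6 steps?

11111.111.11111.111

11111.111.1111..111
11111.111.11111.111
11111.111.11111.111  (fixed point — unchanged through step 6)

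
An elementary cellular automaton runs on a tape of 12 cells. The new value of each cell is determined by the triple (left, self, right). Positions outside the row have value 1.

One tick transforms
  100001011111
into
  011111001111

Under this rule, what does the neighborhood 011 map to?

0

At position 7 the neighborhood is 011; the next row has 0 there.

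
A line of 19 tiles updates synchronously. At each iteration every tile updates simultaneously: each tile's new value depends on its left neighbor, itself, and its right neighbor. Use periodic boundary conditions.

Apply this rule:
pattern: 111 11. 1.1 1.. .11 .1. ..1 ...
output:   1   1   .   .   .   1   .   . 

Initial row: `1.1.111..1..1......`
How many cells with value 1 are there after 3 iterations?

1.1..11..1..1......
1.1...1..1..1......
1.1...1..1..1......
count of 1: 5

5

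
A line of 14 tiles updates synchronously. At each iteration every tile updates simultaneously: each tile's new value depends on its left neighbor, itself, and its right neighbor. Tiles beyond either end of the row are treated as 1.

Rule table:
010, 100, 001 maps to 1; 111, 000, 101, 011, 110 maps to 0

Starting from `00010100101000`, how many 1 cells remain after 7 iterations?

10110111101101
00000000000000
10000000000001
01000000000010
01100000000110
00010000001000
10111000011101
count of 1: 8

8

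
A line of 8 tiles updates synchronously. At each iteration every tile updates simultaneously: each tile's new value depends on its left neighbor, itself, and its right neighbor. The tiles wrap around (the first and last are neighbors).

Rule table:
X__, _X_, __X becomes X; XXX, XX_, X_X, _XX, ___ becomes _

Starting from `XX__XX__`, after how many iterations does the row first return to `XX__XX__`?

2

__XX__XX
XX__XX__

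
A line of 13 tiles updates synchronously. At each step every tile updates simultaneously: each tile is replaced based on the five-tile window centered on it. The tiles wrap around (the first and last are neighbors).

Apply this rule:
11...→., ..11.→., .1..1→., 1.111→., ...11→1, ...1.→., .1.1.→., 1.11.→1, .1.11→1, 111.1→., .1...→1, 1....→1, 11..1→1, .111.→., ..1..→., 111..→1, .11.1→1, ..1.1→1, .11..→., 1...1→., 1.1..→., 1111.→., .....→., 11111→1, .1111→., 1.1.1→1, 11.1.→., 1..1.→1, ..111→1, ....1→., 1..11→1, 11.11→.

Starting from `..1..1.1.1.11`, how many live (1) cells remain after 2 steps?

step 1: 11..11.1.111.
step 2: 1.11.1.11....
count of 1: 6

6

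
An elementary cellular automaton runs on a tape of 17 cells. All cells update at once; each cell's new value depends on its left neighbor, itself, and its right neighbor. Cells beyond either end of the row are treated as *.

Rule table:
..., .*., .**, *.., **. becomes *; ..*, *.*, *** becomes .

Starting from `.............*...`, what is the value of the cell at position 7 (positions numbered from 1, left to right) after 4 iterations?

iteration 1: ************.***.
iteration 2: ...........*.*.*.
iteration 3: **********.*.*.*.
iteration 4: .........*.*.*.*.
position 7 holds .

.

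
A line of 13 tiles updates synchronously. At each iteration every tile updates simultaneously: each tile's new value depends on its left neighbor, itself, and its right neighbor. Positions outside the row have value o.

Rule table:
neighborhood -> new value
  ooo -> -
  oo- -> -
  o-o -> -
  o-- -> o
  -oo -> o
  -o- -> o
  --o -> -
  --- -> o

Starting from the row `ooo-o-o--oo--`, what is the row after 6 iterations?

----o-oo-o-o-
ooo-o-o--o-o-
----o-oo-o-o-  (repeats iteration 1; period 2)
iteration 6: ooo-o-o--o-o-

ooo-o-o--o-o-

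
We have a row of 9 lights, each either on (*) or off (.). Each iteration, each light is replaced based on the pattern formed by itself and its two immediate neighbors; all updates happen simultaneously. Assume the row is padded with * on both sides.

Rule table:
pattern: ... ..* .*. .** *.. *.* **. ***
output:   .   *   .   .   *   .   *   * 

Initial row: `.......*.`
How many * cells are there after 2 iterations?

*.....*..
**...*.**
count of *: 5

5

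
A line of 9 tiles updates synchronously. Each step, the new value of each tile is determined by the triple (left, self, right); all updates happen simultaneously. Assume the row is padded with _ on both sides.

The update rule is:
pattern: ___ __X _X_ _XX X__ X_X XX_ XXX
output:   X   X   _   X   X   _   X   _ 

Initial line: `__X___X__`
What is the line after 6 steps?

XX_XXX_XX
XX_X_X_XX
XX_____XX
XXXXXXXXX
X_______X
_XXXXXXX_

_XXXXXXX_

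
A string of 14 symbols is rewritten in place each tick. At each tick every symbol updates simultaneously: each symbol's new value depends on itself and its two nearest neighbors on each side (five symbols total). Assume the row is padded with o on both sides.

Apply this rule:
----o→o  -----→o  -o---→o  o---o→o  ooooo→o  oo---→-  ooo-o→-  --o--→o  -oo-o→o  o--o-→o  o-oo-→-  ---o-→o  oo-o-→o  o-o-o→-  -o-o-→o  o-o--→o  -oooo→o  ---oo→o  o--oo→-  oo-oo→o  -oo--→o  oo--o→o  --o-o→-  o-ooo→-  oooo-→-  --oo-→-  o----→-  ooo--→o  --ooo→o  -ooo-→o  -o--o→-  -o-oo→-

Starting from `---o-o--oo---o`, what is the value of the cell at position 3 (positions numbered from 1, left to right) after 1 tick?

-oo-oo---o-ooo
position 3 holds o

o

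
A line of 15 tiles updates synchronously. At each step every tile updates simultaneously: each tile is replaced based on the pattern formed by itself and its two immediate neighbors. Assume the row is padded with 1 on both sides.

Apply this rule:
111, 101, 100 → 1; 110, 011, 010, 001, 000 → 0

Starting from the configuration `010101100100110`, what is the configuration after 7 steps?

101010101010010

101010010010001
010101001001000
101010100100100
010101010010010
101010101001001
010101010100100
101010101010010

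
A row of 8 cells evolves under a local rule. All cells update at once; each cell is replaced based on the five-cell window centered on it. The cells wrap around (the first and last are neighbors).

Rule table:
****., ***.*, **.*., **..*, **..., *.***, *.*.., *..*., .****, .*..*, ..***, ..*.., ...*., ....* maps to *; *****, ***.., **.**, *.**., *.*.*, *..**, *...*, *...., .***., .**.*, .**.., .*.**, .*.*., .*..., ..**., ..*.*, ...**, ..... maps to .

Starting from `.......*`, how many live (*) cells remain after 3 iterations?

6

iteration 1: .....***
iteration 2: *..*.*..
iteration 3: ***..***
count of *: 6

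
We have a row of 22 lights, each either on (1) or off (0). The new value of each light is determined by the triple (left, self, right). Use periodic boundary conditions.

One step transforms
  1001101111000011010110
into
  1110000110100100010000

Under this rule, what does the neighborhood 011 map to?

0

At position 3 the neighborhood is 011; the next row has 0 there.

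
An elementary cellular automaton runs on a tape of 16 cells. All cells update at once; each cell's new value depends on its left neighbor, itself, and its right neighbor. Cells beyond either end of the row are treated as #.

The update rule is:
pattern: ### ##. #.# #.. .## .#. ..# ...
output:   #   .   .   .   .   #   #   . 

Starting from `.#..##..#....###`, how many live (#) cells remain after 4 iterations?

6

.#.#...##...#.##
.#.#..#....##..#
.#.#.##...#...#.
.#.#.....##..##.
count of #: 6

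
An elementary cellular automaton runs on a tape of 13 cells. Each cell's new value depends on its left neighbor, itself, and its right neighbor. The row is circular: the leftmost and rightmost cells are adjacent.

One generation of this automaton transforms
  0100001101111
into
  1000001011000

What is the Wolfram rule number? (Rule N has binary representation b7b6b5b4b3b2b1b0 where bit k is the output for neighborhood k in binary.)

position 10: 111 → 0  (bit 7 = 0)
position 7: 110 → 0  (bit 6 = 0)
position 0: 101 → 1  (bit 5 = 1)
position 2: 100 → 0  (bit 4 = 0)
position 6: 011 → 1  (bit 3 = 1)
position 1: 010 → 0  (bit 2 = 0)
position 5: 001 → 0  (bit 1 = 0)
position 3: 000 → 0  (bit 0 = 0)
bits b7..b0 = 00101000 = 40

40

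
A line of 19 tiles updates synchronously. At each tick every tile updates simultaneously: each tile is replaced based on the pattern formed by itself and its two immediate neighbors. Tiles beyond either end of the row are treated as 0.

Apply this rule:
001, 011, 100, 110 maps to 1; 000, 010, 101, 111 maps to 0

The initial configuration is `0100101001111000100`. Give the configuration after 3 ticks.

tick 1: 1011000111001101010
tick 2: 0011101101111100001
tick 3: 0110101101000110010

0110101101000110010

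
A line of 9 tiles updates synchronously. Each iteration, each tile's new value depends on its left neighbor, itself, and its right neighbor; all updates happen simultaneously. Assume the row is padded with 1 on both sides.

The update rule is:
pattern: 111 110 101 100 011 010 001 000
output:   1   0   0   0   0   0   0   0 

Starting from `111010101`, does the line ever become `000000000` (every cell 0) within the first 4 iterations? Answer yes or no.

110000000
100000000
000000000
all cells are 0 at iteration 3

yes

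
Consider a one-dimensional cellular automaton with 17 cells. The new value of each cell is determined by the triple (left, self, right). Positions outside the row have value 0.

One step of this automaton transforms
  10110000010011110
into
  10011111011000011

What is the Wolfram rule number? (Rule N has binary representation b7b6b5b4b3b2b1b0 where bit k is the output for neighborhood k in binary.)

position 13: 111 → 0  (bit 7 = 0)
position 3: 110 → 1  (bit 6 = 1)
position 1: 101 → 0  (bit 5 = 0)
position 4: 100 → 1  (bit 4 = 1)
position 2: 011 → 0  (bit 3 = 0)
position 0: 010 → 1  (bit 2 = 1)
position 8: 001 → 0  (bit 1 = 0)
position 5: 000 → 1  (bit 0 = 1)
bits b7..b0 = 01010101 = 85

85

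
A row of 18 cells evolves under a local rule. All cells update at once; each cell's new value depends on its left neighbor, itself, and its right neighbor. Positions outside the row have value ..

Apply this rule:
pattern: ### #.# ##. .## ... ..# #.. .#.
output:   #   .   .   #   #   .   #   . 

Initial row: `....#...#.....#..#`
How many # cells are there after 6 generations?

###..##..####..#..
##.#.#.#.###.#..##
#........##...#.#.
.#######.#.##....#
.######....#.###..
.#####.###...##.##
count of #: 12

12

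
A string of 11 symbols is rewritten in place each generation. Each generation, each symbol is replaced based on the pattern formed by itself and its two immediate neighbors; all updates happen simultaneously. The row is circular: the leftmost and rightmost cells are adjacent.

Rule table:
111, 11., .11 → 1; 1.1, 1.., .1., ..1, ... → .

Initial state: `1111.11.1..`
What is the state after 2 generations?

1111.11....

1111.11....
1111.11....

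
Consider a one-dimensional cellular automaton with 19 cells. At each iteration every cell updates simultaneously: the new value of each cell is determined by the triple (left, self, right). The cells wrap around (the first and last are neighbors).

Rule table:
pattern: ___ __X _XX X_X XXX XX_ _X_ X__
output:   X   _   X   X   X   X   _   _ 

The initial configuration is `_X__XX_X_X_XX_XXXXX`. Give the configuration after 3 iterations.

XX_XXXXXXXXXXXXXXXX

X___XXX_X_XXXXXXXXX
X_X_XXXX_XXXXXXXXXX
XX_XXXXXXXXXXXXXXXX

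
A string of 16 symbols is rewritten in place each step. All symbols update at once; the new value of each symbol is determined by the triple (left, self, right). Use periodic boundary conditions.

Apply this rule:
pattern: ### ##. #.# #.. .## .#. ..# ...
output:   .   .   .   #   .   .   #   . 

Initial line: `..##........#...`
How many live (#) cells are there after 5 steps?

.#..#......#.#..
#.##.#....#...#.
......#..#.#.#..
.....#.##.....#.
....#....#...#.#
count of #: 4

4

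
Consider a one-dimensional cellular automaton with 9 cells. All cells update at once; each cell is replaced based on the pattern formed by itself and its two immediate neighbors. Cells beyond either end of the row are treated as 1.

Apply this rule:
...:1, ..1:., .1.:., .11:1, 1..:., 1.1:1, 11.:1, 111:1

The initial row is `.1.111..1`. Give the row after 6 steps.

step 1: 1.1111..1
step 2: 111111..1
step 3: 111111..1  (fixed point — unchanged through step 6)

111111..1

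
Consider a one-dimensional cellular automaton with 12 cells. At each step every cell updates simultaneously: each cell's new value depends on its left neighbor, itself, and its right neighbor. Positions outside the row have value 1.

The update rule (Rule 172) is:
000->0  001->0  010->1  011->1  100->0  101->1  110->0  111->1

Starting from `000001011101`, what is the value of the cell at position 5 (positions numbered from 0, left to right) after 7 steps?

step 1: 000001111011
step 2: 000001110111
step 3: 000001101111
step 4: 000001011111
step 5: 000001111111
step 6: 000001111111  (fixed point — unchanged through step 7)
position 5 holds 1

1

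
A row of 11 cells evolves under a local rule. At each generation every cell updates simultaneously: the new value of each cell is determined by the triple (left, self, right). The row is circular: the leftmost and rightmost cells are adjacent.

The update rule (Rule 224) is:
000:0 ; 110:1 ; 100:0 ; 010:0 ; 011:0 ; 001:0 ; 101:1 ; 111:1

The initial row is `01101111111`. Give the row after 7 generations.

10110111111
11011011111
11101101111
11110110111
11111011011
11111101101
11111110110

11111110110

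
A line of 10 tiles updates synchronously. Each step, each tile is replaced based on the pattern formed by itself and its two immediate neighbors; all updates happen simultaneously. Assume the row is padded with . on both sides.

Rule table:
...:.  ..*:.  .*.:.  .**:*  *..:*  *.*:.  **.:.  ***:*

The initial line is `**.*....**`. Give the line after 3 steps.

..*...*...

*...*...*.
.*...*...*
..*...*...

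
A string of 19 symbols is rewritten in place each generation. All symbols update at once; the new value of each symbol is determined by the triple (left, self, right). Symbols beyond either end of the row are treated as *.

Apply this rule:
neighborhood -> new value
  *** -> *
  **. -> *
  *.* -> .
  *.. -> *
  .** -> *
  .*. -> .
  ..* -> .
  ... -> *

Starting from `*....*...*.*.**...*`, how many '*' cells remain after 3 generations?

16

generation 1: ****..**.....****.*
generation 2: *****.******.****.*
generation 3: *****.******.****.*
count of *: 16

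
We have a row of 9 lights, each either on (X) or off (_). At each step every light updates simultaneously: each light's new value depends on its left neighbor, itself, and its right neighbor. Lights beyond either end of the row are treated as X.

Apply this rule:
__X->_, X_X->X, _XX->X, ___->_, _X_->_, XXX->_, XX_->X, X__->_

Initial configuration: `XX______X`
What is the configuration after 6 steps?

_X______X
X_______X
X_______X  (fixed point — unchanged through step 6)

X_______X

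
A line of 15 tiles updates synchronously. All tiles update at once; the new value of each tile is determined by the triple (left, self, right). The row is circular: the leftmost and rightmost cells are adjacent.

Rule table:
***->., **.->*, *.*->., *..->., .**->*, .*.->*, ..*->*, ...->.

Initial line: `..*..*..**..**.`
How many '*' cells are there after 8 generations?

8

.**.**.***.***.
***.**.*.*.*.*.
*.*.**.*.*.*.*.
*.*.**.*.*.*.*.  (fixed point — unchanged through generation 8)
count of *: 8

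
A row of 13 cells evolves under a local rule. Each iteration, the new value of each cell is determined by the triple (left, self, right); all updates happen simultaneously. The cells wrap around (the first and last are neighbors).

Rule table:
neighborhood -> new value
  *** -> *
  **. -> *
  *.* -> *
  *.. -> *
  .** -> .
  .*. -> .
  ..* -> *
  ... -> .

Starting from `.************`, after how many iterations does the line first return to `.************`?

iteration 1: *.***********
iteration 2: **.**********
iteration 3: ***.*********
iteration 4: ****.********
iteration 5: *****.*******
iteration 6: ******.******
iteration 7: *******.*****
iteration 8: ********.****
iteration 9: *********.***
iteration 10: **********.**
iteration 11: ***********.*
iteration 12: ************.
iteration 13: .************

13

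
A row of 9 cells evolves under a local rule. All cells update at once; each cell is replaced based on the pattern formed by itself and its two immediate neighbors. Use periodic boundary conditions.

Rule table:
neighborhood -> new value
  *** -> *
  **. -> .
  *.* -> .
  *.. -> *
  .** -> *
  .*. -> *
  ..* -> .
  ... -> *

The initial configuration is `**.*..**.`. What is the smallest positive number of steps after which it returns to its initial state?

step 1: *..**.*..
step 2: **.*..**.

2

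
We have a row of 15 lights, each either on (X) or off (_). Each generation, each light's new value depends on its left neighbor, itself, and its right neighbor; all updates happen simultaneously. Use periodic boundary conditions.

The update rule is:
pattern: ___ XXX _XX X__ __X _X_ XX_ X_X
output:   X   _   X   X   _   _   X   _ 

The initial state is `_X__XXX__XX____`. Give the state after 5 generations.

XXX___X_X______

__X_X_XX_XXXXXX
X_____XX_X____X
XXXXX_XX__XXX_X
____X_XXX_X_X_X
XXX___X_X______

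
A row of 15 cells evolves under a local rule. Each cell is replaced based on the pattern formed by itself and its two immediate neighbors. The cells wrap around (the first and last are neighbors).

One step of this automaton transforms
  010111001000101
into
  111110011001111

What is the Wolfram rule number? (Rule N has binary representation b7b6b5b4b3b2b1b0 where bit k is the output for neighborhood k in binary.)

position 4: 111 → 1  (bit 7 = 1)
position 5: 110 → 0  (bit 6 = 0)
position 0: 101 → 1  (bit 5 = 1)
position 6: 100 → 0  (bit 4 = 0)
position 3: 011 → 1  (bit 3 = 1)
position 1: 010 → 1  (bit 2 = 1)
position 7: 001 → 1  (bit 1 = 1)
position 10: 000 → 0  (bit 0 = 0)
bits b7..b0 = 10101110 = 174

174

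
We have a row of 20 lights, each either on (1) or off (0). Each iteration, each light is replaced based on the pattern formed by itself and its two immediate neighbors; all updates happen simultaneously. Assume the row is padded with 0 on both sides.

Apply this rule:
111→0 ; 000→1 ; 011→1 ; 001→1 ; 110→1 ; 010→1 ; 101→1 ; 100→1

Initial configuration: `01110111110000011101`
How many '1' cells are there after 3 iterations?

14

11011100011111110111
11110111110000011101
10011100011111110111
count of 1: 14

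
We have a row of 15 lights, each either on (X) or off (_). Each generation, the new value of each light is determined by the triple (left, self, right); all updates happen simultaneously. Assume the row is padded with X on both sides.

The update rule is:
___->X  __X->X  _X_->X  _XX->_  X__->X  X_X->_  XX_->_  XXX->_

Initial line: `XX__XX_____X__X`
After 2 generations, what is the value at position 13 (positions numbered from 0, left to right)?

_

generation 1: __XX__XXXXXXXX_
generation 2: XX__XX_________
position 13 holds _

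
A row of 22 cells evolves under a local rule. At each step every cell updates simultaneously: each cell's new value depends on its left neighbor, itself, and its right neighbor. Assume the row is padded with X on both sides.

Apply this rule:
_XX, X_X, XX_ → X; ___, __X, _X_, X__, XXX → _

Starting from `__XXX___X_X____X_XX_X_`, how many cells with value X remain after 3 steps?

1

step 1: __X_X____X______XXXX_X
step 2: ___X____________X__XXX
step 3: ___________________X__
count of X: 1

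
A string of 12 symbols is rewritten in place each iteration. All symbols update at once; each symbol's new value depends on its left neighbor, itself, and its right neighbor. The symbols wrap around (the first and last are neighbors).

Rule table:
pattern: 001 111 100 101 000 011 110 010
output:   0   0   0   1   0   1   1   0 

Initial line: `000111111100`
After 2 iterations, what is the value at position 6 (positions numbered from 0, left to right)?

0

000100000100
000000000000
position 6 holds 0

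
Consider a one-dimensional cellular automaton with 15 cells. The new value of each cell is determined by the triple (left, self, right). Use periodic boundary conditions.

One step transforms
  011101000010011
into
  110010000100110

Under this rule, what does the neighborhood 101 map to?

At position 0 the neighborhood is 101; the next row has 1 there.

1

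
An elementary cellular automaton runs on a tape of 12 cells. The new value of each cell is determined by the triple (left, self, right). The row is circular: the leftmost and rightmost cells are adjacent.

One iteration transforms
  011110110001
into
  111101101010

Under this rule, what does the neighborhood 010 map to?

0

At position 11 the neighborhood is 010; the next row has 0 there.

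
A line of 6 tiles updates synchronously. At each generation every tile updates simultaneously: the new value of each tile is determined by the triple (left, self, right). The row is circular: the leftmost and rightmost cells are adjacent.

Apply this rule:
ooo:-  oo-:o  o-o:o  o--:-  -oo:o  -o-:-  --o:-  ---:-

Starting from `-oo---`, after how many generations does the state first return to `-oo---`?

generation 1: -oo---

1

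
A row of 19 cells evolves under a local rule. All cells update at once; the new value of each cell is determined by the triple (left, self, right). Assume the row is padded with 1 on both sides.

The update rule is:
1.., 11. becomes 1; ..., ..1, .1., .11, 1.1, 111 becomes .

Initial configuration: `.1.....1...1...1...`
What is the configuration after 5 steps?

..1.....1...1...1..
1..1.....1...1...1.
11..1.....1...1....
.11..1.....1...1...
..11..1.....1...1..

..11..1.....1...1..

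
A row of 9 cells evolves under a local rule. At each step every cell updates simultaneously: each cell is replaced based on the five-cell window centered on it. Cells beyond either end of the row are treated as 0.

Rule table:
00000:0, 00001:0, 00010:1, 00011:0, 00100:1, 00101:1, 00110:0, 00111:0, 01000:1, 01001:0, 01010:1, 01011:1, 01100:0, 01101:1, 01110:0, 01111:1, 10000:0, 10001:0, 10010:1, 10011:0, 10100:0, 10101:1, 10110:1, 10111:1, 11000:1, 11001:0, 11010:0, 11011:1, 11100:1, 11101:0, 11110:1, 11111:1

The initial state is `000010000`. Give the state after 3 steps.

step 1: 000111000
step 2: 000001100
step 3: 000000010

000000010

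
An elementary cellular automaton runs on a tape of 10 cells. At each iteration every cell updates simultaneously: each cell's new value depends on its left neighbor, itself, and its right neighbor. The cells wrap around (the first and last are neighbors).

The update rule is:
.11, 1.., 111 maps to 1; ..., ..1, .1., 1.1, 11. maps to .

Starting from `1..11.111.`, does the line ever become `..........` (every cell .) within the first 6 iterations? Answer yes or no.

iteration 1: .1.1..11..
iteration 2: ....1.1.1.
iteration 3: .........1
iteration 4: 1.........
iteration 5: .1........
iteration 6: ..1.......
iteration 6 is ..1......., still not uniform .

no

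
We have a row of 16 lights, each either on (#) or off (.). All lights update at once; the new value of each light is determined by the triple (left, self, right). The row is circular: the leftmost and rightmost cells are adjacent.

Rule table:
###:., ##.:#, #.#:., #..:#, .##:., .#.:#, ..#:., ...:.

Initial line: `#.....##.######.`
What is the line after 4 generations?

generation 1: ##.....#......#.
generation 2: .##....##.....#.
generation 3: ..##....##....##
generation 4: #..##....##....#

#..##....##....#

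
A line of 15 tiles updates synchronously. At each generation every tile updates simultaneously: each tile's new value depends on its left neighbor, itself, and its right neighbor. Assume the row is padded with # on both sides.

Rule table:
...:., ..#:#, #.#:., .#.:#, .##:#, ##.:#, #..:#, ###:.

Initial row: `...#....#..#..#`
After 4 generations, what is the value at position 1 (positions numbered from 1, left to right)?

#

#.###..########
#.#.####.......
#.#.#..##.....#
#.#.######...##
position 1 holds #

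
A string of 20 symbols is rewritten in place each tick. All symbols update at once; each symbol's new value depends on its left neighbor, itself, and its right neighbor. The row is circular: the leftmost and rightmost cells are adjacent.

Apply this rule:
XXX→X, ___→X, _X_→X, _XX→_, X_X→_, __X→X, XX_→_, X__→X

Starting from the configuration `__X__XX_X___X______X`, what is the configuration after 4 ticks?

XXXXX___XXXXXXXXXXXX
XXXX_XXX_XXXXXXXXXXX
XXX___X___XXXXXXXXXX
XX_XXXXXXX_XXXXXXXXX

XX_XXXXXXX_XXXXXXXXX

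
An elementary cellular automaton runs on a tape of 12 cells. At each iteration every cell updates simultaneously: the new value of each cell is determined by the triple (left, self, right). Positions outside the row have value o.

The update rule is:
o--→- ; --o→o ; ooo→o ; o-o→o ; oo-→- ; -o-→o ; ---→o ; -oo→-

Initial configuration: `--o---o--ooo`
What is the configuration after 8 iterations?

-oo-ooo-o-oo
o--o-o-ooo-o
--ooooo-o-o-
-o-ooo-ooooo
ooo-o-o-oooo
oo-ooooo-ooo
o-o-ooo-o-oo
-ooo-o-ooo-o

-ooo-o-ooo-o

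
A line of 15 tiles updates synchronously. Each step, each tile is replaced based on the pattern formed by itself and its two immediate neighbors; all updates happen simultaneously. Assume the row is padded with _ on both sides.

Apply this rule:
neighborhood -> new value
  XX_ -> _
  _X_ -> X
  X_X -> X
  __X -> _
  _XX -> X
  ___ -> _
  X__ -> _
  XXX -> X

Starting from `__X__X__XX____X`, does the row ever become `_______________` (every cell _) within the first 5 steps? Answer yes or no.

__X__X__X_____X
__X__X__X_____X  (fixed point — unchanged through step 5)
step 5 is __X__X__X_____X, still not uniform _

no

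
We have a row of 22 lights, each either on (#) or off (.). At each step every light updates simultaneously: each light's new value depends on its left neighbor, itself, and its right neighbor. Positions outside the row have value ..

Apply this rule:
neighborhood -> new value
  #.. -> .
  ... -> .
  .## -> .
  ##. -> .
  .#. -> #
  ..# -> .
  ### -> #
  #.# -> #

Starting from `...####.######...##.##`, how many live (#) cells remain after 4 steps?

step 1: ....##.#.####......#..
step 2: ......###.##.......#..
step 3: .......#.#.........#..
step 4: .......###.........#..
count of #: 4

4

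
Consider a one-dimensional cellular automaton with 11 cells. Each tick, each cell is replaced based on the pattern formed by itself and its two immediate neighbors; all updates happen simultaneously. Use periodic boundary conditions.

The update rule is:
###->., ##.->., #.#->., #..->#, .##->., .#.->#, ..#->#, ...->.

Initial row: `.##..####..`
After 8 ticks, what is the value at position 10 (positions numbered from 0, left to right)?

#..##....#.
###..#..##.
...#####...
..#.....#..
.###...###.
#...#.#...#
.#.##.##.#.
##.......##
position 10 holds #

#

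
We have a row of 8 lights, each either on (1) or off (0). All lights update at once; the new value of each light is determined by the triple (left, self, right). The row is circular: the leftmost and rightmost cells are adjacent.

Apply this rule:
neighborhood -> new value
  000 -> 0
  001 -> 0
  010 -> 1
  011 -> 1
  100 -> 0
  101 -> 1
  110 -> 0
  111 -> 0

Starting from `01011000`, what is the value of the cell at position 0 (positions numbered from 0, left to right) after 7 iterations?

01110000
01000000
01000000  (fixed point — unchanged through iteration 7)
position 0 holds 0

0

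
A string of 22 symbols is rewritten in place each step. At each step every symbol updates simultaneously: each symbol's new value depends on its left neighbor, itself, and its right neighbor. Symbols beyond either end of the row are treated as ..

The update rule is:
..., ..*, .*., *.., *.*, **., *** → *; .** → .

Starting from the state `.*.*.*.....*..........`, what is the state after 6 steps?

*.**.*****************

**********************
.*********************
*.********************
**.*******************
.**.******************
*.**.*****************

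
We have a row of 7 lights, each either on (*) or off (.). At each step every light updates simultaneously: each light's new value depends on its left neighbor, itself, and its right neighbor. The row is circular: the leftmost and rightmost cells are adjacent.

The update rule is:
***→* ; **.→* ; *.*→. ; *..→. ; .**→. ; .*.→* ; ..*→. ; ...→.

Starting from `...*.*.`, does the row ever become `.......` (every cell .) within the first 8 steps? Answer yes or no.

no

step 1: ...*.*.  (fixed point — unchanged through step 8)
step 8 is ...*.*., still not uniform .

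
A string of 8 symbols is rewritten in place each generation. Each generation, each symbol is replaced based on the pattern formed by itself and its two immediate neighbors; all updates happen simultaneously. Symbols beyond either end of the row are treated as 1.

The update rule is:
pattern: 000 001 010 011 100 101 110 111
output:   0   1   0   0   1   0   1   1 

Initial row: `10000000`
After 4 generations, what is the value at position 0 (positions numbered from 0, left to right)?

1

11000001
11100010
11110100
11110011
position 0 holds 1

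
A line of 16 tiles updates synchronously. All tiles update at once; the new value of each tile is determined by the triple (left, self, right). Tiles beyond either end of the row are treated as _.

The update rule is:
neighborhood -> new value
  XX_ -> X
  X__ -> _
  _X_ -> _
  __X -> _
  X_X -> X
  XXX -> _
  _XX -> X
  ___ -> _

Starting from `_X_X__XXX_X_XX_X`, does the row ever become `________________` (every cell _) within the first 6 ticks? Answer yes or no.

yes

__X___X_XX_XXXX_
_______XXXXX__X_
_______X___X____
________________
all cells are _ at tick 4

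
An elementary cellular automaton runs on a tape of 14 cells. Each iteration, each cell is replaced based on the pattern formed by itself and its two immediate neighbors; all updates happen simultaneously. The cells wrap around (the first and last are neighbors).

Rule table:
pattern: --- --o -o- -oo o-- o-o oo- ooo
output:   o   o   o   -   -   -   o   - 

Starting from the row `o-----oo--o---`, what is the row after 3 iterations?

o-oooo-o-oo-oo

iteration 1: o-oooo-o-oo-oo
iteration 2: o----o-o--o---
iteration 3: o-oooo-o-oo-oo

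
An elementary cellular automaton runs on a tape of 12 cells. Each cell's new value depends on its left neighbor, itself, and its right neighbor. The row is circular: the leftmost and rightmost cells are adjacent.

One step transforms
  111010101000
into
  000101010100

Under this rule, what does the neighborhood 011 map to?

0

At position 0 the neighborhood is 011; the next row has 0 there.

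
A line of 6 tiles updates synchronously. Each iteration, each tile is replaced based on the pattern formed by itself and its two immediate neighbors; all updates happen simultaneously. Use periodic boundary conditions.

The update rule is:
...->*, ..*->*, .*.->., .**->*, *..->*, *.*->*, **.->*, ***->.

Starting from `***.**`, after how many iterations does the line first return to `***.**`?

..***.
***.**

2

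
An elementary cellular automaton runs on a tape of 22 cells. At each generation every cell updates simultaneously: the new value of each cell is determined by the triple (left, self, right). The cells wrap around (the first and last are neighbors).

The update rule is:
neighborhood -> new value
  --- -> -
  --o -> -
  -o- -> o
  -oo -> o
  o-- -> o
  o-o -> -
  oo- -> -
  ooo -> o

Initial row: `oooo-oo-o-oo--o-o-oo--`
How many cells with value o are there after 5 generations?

10

ooo--o--o-o-o-o-o-o-o-
oo-o-oo-o-o-o-o-o-o-o-
o--o-o--o-o-o-o-o-o-o-
oo-o-oo-o-o-o-o-o-o-o-  (repeats generation 2; period 2)
generation 5: o--o-o--o-o-o-o-o-o-o-
count of o: 10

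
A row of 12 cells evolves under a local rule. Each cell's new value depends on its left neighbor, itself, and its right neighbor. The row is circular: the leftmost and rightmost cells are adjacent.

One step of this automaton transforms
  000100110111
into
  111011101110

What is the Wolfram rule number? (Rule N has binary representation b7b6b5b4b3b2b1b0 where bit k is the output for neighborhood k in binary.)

position 10: 111 → 1  (bit 7 = 1)
position 7: 110 → 0  (bit 6 = 0)
position 8: 101 → 1  (bit 5 = 1)
position 0: 100 → 1  (bit 4 = 1)
position 6: 011 → 1  (bit 3 = 1)
position 3: 010 → 0  (bit 2 = 0)
position 2: 001 → 1  (bit 1 = 1)
position 1: 000 → 1  (bit 0 = 1)
bits b7..b0 = 10111011 = 187

187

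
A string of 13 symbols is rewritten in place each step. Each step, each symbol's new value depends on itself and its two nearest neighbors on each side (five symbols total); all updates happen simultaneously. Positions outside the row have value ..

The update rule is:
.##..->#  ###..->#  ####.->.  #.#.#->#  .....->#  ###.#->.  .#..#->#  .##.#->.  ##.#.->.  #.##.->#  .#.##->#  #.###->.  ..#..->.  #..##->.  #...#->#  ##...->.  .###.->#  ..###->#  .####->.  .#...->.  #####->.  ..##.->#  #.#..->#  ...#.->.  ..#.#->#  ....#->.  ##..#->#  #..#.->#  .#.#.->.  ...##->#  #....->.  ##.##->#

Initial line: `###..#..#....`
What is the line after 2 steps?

#....###.####

step 1: #####.##...##
step 2: #....###.####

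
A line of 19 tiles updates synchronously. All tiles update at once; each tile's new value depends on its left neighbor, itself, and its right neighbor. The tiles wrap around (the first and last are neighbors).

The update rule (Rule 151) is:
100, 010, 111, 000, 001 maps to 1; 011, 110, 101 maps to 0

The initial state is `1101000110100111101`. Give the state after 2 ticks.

1001111000111011000
1110110111010000111

1110110111010000111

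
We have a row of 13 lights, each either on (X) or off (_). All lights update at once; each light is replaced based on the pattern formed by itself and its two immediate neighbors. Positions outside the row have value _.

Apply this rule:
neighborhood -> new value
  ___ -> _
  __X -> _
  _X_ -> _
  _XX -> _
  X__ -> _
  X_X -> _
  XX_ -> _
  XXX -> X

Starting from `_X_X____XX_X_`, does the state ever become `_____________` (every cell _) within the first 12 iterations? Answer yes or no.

yes

_____________
all cells are _ at iteration 1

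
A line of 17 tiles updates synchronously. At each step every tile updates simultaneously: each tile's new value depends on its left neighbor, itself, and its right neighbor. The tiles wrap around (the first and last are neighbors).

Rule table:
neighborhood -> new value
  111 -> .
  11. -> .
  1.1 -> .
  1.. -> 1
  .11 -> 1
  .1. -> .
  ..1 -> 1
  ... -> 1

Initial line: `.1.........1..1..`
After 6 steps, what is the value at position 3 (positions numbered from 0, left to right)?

1.111111111.11.11
..1.........1..1.
11.111111111.11.1
...1.........1..1
111.111111111.11.
1...1.........1..
position 3 holds .

.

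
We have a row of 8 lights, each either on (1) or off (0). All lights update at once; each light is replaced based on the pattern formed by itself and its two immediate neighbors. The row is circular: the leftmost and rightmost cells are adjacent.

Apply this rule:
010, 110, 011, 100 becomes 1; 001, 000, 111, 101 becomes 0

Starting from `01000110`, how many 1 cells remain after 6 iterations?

4

01100111
01110101
01010101
01010101  (fixed point — unchanged through iteration 6)
count of 1: 4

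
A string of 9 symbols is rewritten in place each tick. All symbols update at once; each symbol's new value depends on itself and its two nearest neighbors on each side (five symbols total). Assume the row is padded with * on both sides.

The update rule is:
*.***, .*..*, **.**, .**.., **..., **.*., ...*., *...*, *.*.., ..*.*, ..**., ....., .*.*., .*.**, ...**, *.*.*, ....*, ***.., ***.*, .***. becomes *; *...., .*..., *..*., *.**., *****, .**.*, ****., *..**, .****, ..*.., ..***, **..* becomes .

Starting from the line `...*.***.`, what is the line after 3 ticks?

tick 1: *********
tick 2: .........
tick 3: *.*******

*.*******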